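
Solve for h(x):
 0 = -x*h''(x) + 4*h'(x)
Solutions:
 h(x) = C1 + C2*x^5


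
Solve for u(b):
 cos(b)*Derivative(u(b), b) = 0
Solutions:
 u(b) = C1


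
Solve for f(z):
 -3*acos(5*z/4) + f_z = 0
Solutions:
 f(z) = C1 + 3*z*acos(5*z/4) - 3*sqrt(16 - 25*z^2)/5


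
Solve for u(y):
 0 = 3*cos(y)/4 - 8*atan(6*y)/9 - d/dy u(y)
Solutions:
 u(y) = C1 - 8*y*atan(6*y)/9 + 2*log(36*y^2 + 1)/27 + 3*sin(y)/4


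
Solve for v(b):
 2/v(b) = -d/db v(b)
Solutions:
 v(b) = -sqrt(C1 - 4*b)
 v(b) = sqrt(C1 - 4*b)


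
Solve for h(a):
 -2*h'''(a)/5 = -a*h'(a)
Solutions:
 h(a) = C1 + Integral(C2*airyai(2^(2/3)*5^(1/3)*a/2) + C3*airybi(2^(2/3)*5^(1/3)*a/2), a)


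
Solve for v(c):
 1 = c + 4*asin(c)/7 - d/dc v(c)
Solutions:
 v(c) = C1 + c^2/2 + 4*c*asin(c)/7 - c + 4*sqrt(1 - c^2)/7


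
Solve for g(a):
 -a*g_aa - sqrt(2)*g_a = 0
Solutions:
 g(a) = C1 + C2*a^(1 - sqrt(2))


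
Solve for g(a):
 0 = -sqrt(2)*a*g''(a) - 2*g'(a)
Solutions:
 g(a) = C1 + C2*a^(1 - sqrt(2))


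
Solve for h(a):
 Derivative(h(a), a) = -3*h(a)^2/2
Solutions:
 h(a) = 2/(C1 + 3*a)


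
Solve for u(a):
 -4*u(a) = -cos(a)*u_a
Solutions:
 u(a) = C1*(sin(a)^2 + 2*sin(a) + 1)/(sin(a)^2 - 2*sin(a) + 1)


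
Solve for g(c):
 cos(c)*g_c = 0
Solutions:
 g(c) = C1


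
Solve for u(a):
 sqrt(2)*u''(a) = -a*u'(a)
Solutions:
 u(a) = C1 + C2*erf(2^(1/4)*a/2)


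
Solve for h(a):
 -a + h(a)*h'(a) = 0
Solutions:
 h(a) = -sqrt(C1 + a^2)
 h(a) = sqrt(C1 + a^2)


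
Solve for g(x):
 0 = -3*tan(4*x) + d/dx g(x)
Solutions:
 g(x) = C1 - 3*log(cos(4*x))/4


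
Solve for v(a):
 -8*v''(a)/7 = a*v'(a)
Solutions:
 v(a) = C1 + C2*erf(sqrt(7)*a/4)


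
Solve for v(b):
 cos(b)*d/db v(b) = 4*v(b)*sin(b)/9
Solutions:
 v(b) = C1/cos(b)^(4/9)


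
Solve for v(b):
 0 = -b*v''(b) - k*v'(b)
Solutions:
 v(b) = C1 + b^(1 - re(k))*(C2*sin(log(b)*Abs(im(k))) + C3*cos(log(b)*im(k)))


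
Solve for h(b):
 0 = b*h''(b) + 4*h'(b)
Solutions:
 h(b) = C1 + C2/b^3


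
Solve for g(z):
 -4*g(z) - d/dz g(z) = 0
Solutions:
 g(z) = C1*exp(-4*z)


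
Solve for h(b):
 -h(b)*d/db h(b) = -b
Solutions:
 h(b) = -sqrt(C1 + b^2)
 h(b) = sqrt(C1 + b^2)


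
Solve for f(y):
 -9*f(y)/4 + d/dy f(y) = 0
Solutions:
 f(y) = C1*exp(9*y/4)


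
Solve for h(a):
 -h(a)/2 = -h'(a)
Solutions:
 h(a) = C1*exp(a/2)


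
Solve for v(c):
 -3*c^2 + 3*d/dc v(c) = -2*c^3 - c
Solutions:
 v(c) = C1 - c^4/6 + c^3/3 - c^2/6


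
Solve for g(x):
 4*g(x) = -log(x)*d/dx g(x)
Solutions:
 g(x) = C1*exp(-4*li(x))


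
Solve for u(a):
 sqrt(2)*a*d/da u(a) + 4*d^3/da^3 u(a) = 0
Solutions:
 u(a) = C1 + Integral(C2*airyai(-sqrt(2)*a/2) + C3*airybi(-sqrt(2)*a/2), a)


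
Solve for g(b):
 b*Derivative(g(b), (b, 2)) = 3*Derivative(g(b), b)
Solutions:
 g(b) = C1 + C2*b^4


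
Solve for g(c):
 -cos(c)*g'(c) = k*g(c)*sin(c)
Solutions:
 g(c) = C1*exp(k*log(cos(c)))


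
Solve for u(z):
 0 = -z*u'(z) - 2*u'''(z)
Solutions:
 u(z) = C1 + Integral(C2*airyai(-2^(2/3)*z/2) + C3*airybi(-2^(2/3)*z/2), z)


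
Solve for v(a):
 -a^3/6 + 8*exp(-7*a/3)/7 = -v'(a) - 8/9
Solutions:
 v(a) = C1 + a^4/24 - 8*a/9 + 24*exp(-7*a/3)/49


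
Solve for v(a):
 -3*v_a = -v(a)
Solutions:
 v(a) = C1*exp(a/3)


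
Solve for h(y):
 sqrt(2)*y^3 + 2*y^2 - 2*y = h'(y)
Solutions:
 h(y) = C1 + sqrt(2)*y^4/4 + 2*y^3/3 - y^2


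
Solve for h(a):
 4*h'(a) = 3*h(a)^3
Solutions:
 h(a) = -sqrt(2)*sqrt(-1/(C1 + 3*a))
 h(a) = sqrt(2)*sqrt(-1/(C1 + 3*a))


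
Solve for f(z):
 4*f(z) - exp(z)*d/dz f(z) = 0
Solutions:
 f(z) = C1*exp(-4*exp(-z))


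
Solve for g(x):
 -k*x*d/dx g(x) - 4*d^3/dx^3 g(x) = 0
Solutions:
 g(x) = C1 + Integral(C2*airyai(2^(1/3)*x*(-k)^(1/3)/2) + C3*airybi(2^(1/3)*x*(-k)^(1/3)/2), x)


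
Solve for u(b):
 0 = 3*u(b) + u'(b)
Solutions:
 u(b) = C1*exp(-3*b)


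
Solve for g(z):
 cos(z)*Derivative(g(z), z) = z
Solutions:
 g(z) = C1 + Integral(z/cos(z), z)


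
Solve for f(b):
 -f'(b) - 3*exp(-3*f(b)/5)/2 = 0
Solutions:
 f(b) = 5*log(C1 - 9*b/10)/3
 f(b) = 5*log(10^(2/3)*(-3^(1/3) - 3^(5/6)*I)*(C1 - 3*b)^(1/3)/20)
 f(b) = 5*log(10^(2/3)*(-3^(1/3) + 3^(5/6)*I)*(C1 - 3*b)^(1/3)/20)


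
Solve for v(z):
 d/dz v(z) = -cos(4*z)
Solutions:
 v(z) = C1 - sin(4*z)/4


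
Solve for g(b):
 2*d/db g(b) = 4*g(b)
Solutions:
 g(b) = C1*exp(2*b)


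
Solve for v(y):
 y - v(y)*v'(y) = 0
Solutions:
 v(y) = -sqrt(C1 + y^2)
 v(y) = sqrt(C1 + y^2)


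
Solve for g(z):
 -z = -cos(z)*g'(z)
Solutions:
 g(z) = C1 + Integral(z/cos(z), z)


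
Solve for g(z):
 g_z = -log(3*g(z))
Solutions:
 Integral(1/(log(_y) + log(3)), (_y, g(z))) = C1 - z


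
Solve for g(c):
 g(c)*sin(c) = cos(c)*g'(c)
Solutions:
 g(c) = C1/cos(c)


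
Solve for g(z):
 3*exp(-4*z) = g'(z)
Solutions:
 g(z) = C1 - 3*exp(-4*z)/4


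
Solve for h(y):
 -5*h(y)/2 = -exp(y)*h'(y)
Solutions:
 h(y) = C1*exp(-5*exp(-y)/2)


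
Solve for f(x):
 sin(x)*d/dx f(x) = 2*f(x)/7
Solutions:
 f(x) = C1*(cos(x) - 1)^(1/7)/(cos(x) + 1)^(1/7)


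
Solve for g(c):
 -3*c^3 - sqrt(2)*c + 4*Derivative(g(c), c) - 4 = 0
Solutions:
 g(c) = C1 + 3*c^4/16 + sqrt(2)*c^2/8 + c


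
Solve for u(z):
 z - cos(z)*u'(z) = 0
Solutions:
 u(z) = C1 + Integral(z/cos(z), z)


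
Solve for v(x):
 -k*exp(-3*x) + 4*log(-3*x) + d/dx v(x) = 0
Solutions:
 v(x) = C1 - k*exp(-3*x)/3 - 4*x*log(-x) + 4*x*(1 - log(3))


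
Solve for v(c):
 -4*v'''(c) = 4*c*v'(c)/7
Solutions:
 v(c) = C1 + Integral(C2*airyai(-7^(2/3)*c/7) + C3*airybi(-7^(2/3)*c/7), c)


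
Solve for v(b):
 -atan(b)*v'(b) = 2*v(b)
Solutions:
 v(b) = C1*exp(-2*Integral(1/atan(b), b))


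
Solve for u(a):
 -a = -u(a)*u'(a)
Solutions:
 u(a) = -sqrt(C1 + a^2)
 u(a) = sqrt(C1 + a^2)


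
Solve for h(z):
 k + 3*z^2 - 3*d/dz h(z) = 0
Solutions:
 h(z) = C1 + k*z/3 + z^3/3


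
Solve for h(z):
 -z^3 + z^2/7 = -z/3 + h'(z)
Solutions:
 h(z) = C1 - z^4/4 + z^3/21 + z^2/6


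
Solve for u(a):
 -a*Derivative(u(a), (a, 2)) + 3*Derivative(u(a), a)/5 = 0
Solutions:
 u(a) = C1 + C2*a^(8/5)


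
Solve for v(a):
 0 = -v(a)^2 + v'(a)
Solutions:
 v(a) = -1/(C1 + a)


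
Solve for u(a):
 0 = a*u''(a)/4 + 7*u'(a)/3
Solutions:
 u(a) = C1 + C2/a^(25/3)


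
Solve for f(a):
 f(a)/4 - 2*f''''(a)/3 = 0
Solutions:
 f(a) = C1*exp(-6^(1/4)*a/2) + C2*exp(6^(1/4)*a/2) + C3*sin(6^(1/4)*a/2) + C4*cos(6^(1/4)*a/2)


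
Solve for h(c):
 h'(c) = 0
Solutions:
 h(c) = C1


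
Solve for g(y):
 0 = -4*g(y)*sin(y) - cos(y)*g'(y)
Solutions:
 g(y) = C1*cos(y)^4


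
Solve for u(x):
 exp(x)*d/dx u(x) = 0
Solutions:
 u(x) = C1


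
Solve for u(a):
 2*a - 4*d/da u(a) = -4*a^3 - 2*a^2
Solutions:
 u(a) = C1 + a^4/4 + a^3/6 + a^2/4


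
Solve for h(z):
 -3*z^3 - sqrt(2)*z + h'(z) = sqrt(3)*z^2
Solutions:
 h(z) = C1 + 3*z^4/4 + sqrt(3)*z^3/3 + sqrt(2)*z^2/2


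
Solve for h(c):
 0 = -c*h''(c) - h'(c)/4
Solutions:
 h(c) = C1 + C2*c^(3/4)


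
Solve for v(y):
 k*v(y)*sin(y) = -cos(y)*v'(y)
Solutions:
 v(y) = C1*exp(k*log(cos(y)))


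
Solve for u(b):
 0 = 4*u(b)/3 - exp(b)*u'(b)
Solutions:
 u(b) = C1*exp(-4*exp(-b)/3)


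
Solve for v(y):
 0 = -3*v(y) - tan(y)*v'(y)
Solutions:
 v(y) = C1/sin(y)^3


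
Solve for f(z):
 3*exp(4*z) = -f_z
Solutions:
 f(z) = C1 - 3*exp(4*z)/4


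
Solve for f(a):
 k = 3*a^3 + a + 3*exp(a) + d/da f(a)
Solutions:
 f(a) = C1 - 3*a^4/4 - a^2/2 + a*k - 3*exp(a)


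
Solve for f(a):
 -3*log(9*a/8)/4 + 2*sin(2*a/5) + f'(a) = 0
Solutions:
 f(a) = C1 + 3*a*log(a)/4 - 9*a*log(2)/4 - 3*a/4 + 3*a*log(3)/2 + 5*cos(2*a/5)


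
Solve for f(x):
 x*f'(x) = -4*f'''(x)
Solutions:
 f(x) = C1 + Integral(C2*airyai(-2^(1/3)*x/2) + C3*airybi(-2^(1/3)*x/2), x)


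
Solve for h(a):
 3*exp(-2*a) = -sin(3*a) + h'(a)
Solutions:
 h(a) = C1 - cos(3*a)/3 - 3*exp(-2*a)/2


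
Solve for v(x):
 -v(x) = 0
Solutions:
 v(x) = 0


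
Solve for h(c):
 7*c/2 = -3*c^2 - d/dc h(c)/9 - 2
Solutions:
 h(c) = C1 - 9*c^3 - 63*c^2/4 - 18*c


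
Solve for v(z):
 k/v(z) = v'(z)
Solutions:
 v(z) = -sqrt(C1 + 2*k*z)
 v(z) = sqrt(C1 + 2*k*z)


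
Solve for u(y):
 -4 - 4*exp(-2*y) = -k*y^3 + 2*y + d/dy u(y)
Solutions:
 u(y) = C1 + k*y^4/4 - y^2 - 4*y + 2*exp(-2*y)


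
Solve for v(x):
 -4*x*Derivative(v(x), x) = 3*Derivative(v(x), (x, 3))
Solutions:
 v(x) = C1 + Integral(C2*airyai(-6^(2/3)*x/3) + C3*airybi(-6^(2/3)*x/3), x)


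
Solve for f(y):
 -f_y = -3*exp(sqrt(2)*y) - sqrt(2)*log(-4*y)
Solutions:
 f(y) = C1 + sqrt(2)*y*log(-y) + sqrt(2)*y*(-1 + 2*log(2)) + 3*sqrt(2)*exp(sqrt(2)*y)/2


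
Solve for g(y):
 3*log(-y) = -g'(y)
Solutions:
 g(y) = C1 - 3*y*log(-y) + 3*y


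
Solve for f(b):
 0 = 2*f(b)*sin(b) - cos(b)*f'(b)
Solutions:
 f(b) = C1/cos(b)^2


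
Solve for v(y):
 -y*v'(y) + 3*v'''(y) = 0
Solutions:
 v(y) = C1 + Integral(C2*airyai(3^(2/3)*y/3) + C3*airybi(3^(2/3)*y/3), y)


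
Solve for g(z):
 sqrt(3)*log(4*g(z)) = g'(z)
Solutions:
 -sqrt(3)*Integral(1/(log(_y) + 2*log(2)), (_y, g(z)))/3 = C1 - z


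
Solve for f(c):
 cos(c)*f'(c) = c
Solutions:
 f(c) = C1 + Integral(c/cos(c), c)


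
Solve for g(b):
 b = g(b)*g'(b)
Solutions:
 g(b) = -sqrt(C1 + b^2)
 g(b) = sqrt(C1 + b^2)


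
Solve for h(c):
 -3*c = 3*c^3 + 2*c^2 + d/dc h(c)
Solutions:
 h(c) = C1 - 3*c^4/4 - 2*c^3/3 - 3*c^2/2


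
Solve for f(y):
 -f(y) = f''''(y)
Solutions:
 f(y) = (C1*sin(sqrt(2)*y/2) + C2*cos(sqrt(2)*y/2))*exp(-sqrt(2)*y/2) + (C3*sin(sqrt(2)*y/2) + C4*cos(sqrt(2)*y/2))*exp(sqrt(2)*y/2)


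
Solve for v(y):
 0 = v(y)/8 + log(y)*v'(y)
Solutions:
 v(y) = C1*exp(-li(y)/8)


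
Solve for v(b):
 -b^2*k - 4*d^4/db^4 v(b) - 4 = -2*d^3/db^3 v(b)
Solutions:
 v(b) = C1 + C2*b + C3*b^2 + C4*exp(b/2) + b^5*k/120 + b^4*k/12 + b^3*(2*k + 1)/3


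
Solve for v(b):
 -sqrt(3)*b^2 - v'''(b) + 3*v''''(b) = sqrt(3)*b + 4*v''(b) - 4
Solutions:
 v(b) = C1 + C2*b + C3*exp(-b) + C4*exp(4*b/3) - sqrt(3)*b^4/48 - sqrt(3)*b^3/48 + b^2*(32 - 11*sqrt(3))/64


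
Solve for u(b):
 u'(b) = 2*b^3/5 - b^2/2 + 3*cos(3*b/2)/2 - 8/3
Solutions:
 u(b) = C1 + b^4/10 - b^3/6 - 8*b/3 + sin(3*b/2)


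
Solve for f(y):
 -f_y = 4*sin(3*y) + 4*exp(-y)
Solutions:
 f(y) = C1 + 4*cos(3*y)/3 + 4*exp(-y)


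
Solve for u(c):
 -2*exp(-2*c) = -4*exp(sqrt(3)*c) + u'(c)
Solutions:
 u(c) = C1 + 4*sqrt(3)*exp(sqrt(3)*c)/3 + exp(-2*c)


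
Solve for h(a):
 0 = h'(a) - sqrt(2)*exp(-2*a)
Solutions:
 h(a) = C1 - sqrt(2)*exp(-2*a)/2


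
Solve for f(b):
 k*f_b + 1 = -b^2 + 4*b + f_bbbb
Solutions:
 f(b) = C1 + C2*exp(b*k^(1/3)) + C3*exp(b*k^(1/3)*(-1 + sqrt(3)*I)/2) + C4*exp(-b*k^(1/3)*(1 + sqrt(3)*I)/2) - b^3/(3*k) + 2*b^2/k - b/k


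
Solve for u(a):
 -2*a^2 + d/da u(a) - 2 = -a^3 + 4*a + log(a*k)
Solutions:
 u(a) = C1 - a^4/4 + 2*a^3/3 + 2*a^2 + a*log(a*k) + a


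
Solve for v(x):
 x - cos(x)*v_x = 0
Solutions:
 v(x) = C1 + Integral(x/cos(x), x)


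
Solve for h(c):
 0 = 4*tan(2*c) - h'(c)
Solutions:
 h(c) = C1 - 2*log(cos(2*c))


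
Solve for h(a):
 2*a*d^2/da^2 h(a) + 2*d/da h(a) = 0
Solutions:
 h(a) = C1 + C2*log(a)


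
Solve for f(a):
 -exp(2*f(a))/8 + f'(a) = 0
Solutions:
 f(a) = log(-1/(C1 + a))/2 + log(2)
 f(a) = log(-sqrt(-1/(C1 + a))) + log(2)


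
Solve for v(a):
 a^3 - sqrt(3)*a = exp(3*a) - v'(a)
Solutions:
 v(a) = C1 - a^4/4 + sqrt(3)*a^2/2 + exp(3*a)/3


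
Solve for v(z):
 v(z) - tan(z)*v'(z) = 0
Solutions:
 v(z) = C1*sin(z)


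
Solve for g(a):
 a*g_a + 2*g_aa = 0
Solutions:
 g(a) = C1 + C2*erf(a/2)


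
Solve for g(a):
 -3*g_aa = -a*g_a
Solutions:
 g(a) = C1 + C2*erfi(sqrt(6)*a/6)


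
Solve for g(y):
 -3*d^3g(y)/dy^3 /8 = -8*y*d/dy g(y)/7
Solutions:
 g(y) = C1 + Integral(C2*airyai(4*21^(2/3)*y/21) + C3*airybi(4*21^(2/3)*y/21), y)


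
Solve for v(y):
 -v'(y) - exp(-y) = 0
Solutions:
 v(y) = C1 + exp(-y)


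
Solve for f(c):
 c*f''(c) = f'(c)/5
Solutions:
 f(c) = C1 + C2*c^(6/5)


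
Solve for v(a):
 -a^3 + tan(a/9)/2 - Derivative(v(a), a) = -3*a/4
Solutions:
 v(a) = C1 - a^4/4 + 3*a^2/8 - 9*log(cos(a/9))/2


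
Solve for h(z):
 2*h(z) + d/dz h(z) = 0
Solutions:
 h(z) = C1*exp(-2*z)


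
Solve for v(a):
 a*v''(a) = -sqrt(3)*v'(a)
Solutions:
 v(a) = C1 + C2*a^(1 - sqrt(3))


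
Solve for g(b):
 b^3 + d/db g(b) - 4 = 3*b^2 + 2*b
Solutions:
 g(b) = C1 - b^4/4 + b^3 + b^2 + 4*b


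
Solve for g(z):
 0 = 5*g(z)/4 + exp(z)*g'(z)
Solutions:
 g(z) = C1*exp(5*exp(-z)/4)


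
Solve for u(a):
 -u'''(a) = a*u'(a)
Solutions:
 u(a) = C1 + Integral(C2*airyai(-a) + C3*airybi(-a), a)


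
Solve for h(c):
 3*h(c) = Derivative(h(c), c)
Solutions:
 h(c) = C1*exp(3*c)


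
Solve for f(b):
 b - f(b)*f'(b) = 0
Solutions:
 f(b) = -sqrt(C1 + b^2)
 f(b) = sqrt(C1 + b^2)


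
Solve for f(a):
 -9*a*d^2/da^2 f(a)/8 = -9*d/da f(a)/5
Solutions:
 f(a) = C1 + C2*a^(13/5)


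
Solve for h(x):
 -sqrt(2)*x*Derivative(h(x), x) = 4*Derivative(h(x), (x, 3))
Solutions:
 h(x) = C1 + Integral(C2*airyai(-sqrt(2)*x/2) + C3*airybi(-sqrt(2)*x/2), x)


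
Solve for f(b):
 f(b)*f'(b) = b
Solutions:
 f(b) = -sqrt(C1 + b^2)
 f(b) = sqrt(C1 + b^2)


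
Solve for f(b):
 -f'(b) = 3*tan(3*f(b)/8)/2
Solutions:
 f(b) = -8*asin(C1*exp(-9*b/16))/3 + 8*pi/3
 f(b) = 8*asin(C1*exp(-9*b/16))/3


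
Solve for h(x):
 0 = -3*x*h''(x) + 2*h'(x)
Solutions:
 h(x) = C1 + C2*x^(5/3)


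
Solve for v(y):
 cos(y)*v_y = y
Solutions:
 v(y) = C1 + Integral(y/cos(y), y)


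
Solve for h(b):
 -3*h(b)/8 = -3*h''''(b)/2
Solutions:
 h(b) = C1*exp(-sqrt(2)*b/2) + C2*exp(sqrt(2)*b/2) + C3*sin(sqrt(2)*b/2) + C4*cos(sqrt(2)*b/2)


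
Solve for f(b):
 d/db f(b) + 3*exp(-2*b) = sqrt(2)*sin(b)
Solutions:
 f(b) = C1 - sqrt(2)*cos(b) + 3*exp(-2*b)/2


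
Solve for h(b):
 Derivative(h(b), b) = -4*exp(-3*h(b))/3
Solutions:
 h(b) = log(C1 - 4*b)/3
 h(b) = log((-1 - sqrt(3)*I)*(C1 - 4*b)^(1/3)/2)
 h(b) = log((-1 + sqrt(3)*I)*(C1 - 4*b)^(1/3)/2)


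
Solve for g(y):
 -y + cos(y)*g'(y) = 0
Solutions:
 g(y) = C1 + Integral(y/cos(y), y)


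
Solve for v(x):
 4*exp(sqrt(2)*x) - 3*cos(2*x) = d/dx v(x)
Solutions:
 v(x) = C1 + 2*sqrt(2)*exp(sqrt(2)*x) - 3*sin(2*x)/2


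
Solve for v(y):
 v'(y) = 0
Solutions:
 v(y) = C1


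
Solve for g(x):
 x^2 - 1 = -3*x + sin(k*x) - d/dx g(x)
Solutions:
 g(x) = C1 - x^3/3 - 3*x^2/2 + x - cos(k*x)/k


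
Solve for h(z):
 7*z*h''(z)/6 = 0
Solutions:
 h(z) = C1 + C2*z


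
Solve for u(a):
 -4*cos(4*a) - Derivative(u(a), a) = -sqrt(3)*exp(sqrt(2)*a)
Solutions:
 u(a) = C1 + sqrt(6)*exp(sqrt(2)*a)/2 - sin(4*a)


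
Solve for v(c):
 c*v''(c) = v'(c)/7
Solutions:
 v(c) = C1 + C2*c^(8/7)


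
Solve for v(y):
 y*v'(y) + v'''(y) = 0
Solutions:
 v(y) = C1 + Integral(C2*airyai(-y) + C3*airybi(-y), y)


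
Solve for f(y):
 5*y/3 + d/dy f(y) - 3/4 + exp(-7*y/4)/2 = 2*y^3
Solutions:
 f(y) = C1 + y^4/2 - 5*y^2/6 + 3*y/4 + 2*exp(-7*y/4)/7


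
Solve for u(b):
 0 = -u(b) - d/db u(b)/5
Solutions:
 u(b) = C1*exp(-5*b)


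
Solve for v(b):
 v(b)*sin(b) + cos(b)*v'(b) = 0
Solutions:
 v(b) = C1*cos(b)


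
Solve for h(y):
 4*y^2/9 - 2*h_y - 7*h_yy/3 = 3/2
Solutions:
 h(y) = C1 + C2*exp(-6*y/7) + 2*y^3/27 - 7*y^2/27 - 47*y/324


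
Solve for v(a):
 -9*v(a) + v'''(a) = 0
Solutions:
 v(a) = C3*exp(3^(2/3)*a) + (C1*sin(3*3^(1/6)*a/2) + C2*cos(3*3^(1/6)*a/2))*exp(-3^(2/3)*a/2)


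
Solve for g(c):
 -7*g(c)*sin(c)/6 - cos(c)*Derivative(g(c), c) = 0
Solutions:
 g(c) = C1*cos(c)^(7/6)


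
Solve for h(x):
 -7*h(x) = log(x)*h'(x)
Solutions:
 h(x) = C1*exp(-7*li(x))


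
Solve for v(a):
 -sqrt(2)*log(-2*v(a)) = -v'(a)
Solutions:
 -sqrt(2)*Integral(1/(log(-_y) + log(2)), (_y, v(a)))/2 = C1 - a


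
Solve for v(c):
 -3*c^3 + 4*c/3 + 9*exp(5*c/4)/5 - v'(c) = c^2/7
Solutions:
 v(c) = C1 - 3*c^4/4 - c^3/21 + 2*c^2/3 + 36*exp(5*c/4)/25


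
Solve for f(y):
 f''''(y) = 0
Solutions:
 f(y) = C1 + C2*y + C3*y^2 + C4*y^3


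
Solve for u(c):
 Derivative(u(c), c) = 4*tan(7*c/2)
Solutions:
 u(c) = C1 - 8*log(cos(7*c/2))/7


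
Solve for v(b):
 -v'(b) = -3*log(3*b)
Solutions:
 v(b) = C1 + 3*b*log(b) - 3*b + b*log(27)


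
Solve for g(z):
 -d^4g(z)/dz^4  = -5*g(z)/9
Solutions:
 g(z) = C1*exp(-sqrt(3)*5^(1/4)*z/3) + C2*exp(sqrt(3)*5^(1/4)*z/3) + C3*sin(sqrt(3)*5^(1/4)*z/3) + C4*cos(sqrt(3)*5^(1/4)*z/3)


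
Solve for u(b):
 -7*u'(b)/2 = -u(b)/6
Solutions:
 u(b) = C1*exp(b/21)


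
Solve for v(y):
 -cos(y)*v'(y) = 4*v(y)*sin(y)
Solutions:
 v(y) = C1*cos(y)^4


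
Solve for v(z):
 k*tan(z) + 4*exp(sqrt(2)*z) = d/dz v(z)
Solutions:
 v(z) = C1 - k*log(cos(z)) + 2*sqrt(2)*exp(sqrt(2)*z)


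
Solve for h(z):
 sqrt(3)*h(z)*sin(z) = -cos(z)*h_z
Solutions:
 h(z) = C1*cos(z)^(sqrt(3))


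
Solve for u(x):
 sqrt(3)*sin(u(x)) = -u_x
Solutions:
 u(x) = -acos((-C1 - exp(2*sqrt(3)*x))/(C1 - exp(2*sqrt(3)*x))) + 2*pi
 u(x) = acos((-C1 - exp(2*sqrt(3)*x))/(C1 - exp(2*sqrt(3)*x)))


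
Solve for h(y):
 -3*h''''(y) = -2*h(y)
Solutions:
 h(y) = C1*exp(-2^(1/4)*3^(3/4)*y/3) + C2*exp(2^(1/4)*3^(3/4)*y/3) + C3*sin(2^(1/4)*3^(3/4)*y/3) + C4*cos(2^(1/4)*3^(3/4)*y/3)


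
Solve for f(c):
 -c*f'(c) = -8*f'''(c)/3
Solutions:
 f(c) = C1 + Integral(C2*airyai(3^(1/3)*c/2) + C3*airybi(3^(1/3)*c/2), c)


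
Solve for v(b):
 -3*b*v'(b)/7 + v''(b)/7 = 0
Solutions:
 v(b) = C1 + C2*erfi(sqrt(6)*b/2)


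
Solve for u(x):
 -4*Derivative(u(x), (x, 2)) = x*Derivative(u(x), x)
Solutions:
 u(x) = C1 + C2*erf(sqrt(2)*x/4)


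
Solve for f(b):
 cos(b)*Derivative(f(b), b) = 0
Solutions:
 f(b) = C1


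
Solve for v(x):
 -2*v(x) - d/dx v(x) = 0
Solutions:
 v(x) = C1*exp(-2*x)


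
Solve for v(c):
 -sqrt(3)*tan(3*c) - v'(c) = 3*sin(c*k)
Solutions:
 v(c) = C1 - 3*Piecewise((-cos(c*k)/k, Ne(k, 0)), (0, True)) + sqrt(3)*log(cos(3*c))/3


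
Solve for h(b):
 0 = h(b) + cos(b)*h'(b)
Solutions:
 h(b) = C1*sqrt(sin(b) - 1)/sqrt(sin(b) + 1)


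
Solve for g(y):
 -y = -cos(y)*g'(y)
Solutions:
 g(y) = C1 + Integral(y/cos(y), y)


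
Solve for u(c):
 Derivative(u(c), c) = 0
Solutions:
 u(c) = C1


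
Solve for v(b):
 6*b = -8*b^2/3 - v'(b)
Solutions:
 v(b) = C1 - 8*b^3/9 - 3*b^2


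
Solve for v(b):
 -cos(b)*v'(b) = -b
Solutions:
 v(b) = C1 + Integral(b/cos(b), b)


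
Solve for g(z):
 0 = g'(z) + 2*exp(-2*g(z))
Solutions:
 g(z) = log(-sqrt(C1 - 4*z))
 g(z) = log(C1 - 4*z)/2


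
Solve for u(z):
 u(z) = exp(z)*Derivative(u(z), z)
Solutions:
 u(z) = C1*exp(-exp(-z))


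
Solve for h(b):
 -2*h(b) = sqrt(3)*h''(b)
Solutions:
 h(b) = C1*sin(sqrt(2)*3^(3/4)*b/3) + C2*cos(sqrt(2)*3^(3/4)*b/3)


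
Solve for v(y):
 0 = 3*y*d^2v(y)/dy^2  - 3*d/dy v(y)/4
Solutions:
 v(y) = C1 + C2*y^(5/4)


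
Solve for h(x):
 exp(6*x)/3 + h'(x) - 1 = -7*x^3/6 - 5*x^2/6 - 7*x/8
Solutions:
 h(x) = C1 - 7*x^4/24 - 5*x^3/18 - 7*x^2/16 + x - exp(6*x)/18


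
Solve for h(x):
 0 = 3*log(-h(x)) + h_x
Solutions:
 -li(-h(x)) = C1 - 3*x


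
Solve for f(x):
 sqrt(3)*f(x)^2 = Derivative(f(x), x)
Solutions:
 f(x) = -1/(C1 + sqrt(3)*x)


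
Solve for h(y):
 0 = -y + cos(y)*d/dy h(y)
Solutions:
 h(y) = C1 + Integral(y/cos(y), y)


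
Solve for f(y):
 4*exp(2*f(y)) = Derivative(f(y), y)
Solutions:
 f(y) = log(-sqrt(-1/(C1 + 4*y))) - log(2)/2
 f(y) = log(-1/(C1 + 4*y))/2 - log(2)/2


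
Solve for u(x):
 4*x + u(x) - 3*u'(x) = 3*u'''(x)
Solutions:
 u(x) = C1*exp(-x*(-2*18^(1/3)/(3 + sqrt(21))^(1/3) + 12^(1/3)*(3 + sqrt(21))^(1/3))/12)*sin(2^(1/3)*3^(1/6)*x*(6/(3 + sqrt(21))^(1/3) + 2^(1/3)*3^(2/3)*(3 + sqrt(21))^(1/3))/12) + C2*exp(-x*(-2*18^(1/3)/(3 + sqrt(21))^(1/3) + 12^(1/3)*(3 + sqrt(21))^(1/3))/12)*cos(2^(1/3)*3^(1/6)*x*(6/(3 + sqrt(21))^(1/3) + 2^(1/3)*3^(2/3)*(3 + sqrt(21))^(1/3))/12) + C3*exp(x*(-2*18^(1/3)/(3 + sqrt(21))^(1/3) + 12^(1/3)*(3 + sqrt(21))^(1/3))/6) - 4*x - 12


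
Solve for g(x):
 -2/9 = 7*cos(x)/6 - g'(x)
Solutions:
 g(x) = C1 + 2*x/9 + 7*sin(x)/6


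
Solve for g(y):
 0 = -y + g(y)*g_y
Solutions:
 g(y) = -sqrt(C1 + y^2)
 g(y) = sqrt(C1 + y^2)


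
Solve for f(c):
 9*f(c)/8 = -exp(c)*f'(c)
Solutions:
 f(c) = C1*exp(9*exp(-c)/8)


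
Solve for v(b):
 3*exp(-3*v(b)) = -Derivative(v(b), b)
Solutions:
 v(b) = log(C1 - 9*b)/3
 v(b) = log((-3^(1/3) - 3^(5/6)*I)*(C1 - 3*b)^(1/3)/2)
 v(b) = log((-3^(1/3) + 3^(5/6)*I)*(C1 - 3*b)^(1/3)/2)


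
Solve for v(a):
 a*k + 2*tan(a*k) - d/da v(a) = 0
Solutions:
 v(a) = C1 + a^2*k/2 + 2*Piecewise((-log(cos(a*k))/k, Ne(k, 0)), (0, True))


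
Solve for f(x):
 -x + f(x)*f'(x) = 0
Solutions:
 f(x) = -sqrt(C1 + x^2)
 f(x) = sqrt(C1 + x^2)


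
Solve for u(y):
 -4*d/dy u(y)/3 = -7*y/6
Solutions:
 u(y) = C1 + 7*y^2/16


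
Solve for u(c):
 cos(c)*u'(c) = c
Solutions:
 u(c) = C1 + Integral(c/cos(c), c)


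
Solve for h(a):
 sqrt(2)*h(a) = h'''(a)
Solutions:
 h(a) = C3*exp(2^(1/6)*a) + (C1*sin(2^(1/6)*sqrt(3)*a/2) + C2*cos(2^(1/6)*sqrt(3)*a/2))*exp(-2^(1/6)*a/2)


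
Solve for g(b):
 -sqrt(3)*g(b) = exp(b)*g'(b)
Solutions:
 g(b) = C1*exp(sqrt(3)*exp(-b))


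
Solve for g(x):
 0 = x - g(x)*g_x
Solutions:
 g(x) = -sqrt(C1 + x^2)
 g(x) = sqrt(C1 + x^2)


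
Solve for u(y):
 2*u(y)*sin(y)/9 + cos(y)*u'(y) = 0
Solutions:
 u(y) = C1*cos(y)^(2/9)


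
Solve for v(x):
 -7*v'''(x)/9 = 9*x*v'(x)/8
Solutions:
 v(x) = C1 + Integral(C2*airyai(-3*3^(1/3)*7^(2/3)*x/14) + C3*airybi(-3*3^(1/3)*7^(2/3)*x/14), x)


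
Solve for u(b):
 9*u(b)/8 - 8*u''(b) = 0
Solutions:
 u(b) = C1*exp(-3*b/8) + C2*exp(3*b/8)


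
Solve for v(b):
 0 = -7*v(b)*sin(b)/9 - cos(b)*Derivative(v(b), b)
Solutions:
 v(b) = C1*cos(b)^(7/9)


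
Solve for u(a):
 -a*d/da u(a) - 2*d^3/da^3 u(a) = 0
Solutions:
 u(a) = C1 + Integral(C2*airyai(-2^(2/3)*a/2) + C3*airybi(-2^(2/3)*a/2), a)


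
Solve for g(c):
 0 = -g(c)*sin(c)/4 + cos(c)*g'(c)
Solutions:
 g(c) = C1/cos(c)^(1/4)


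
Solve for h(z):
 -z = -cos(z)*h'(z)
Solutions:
 h(z) = C1 + Integral(z/cos(z), z)


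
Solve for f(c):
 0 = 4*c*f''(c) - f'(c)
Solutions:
 f(c) = C1 + C2*c^(5/4)


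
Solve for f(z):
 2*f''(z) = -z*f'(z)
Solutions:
 f(z) = C1 + C2*erf(z/2)


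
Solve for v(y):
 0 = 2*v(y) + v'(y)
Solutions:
 v(y) = C1*exp(-2*y)


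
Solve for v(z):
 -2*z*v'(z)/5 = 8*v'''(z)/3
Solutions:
 v(z) = C1 + Integral(C2*airyai(-150^(1/3)*z/10) + C3*airybi(-150^(1/3)*z/10), z)


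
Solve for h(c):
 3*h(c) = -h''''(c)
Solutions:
 h(c) = (C1*sin(sqrt(2)*3^(1/4)*c/2) + C2*cos(sqrt(2)*3^(1/4)*c/2))*exp(-sqrt(2)*3^(1/4)*c/2) + (C3*sin(sqrt(2)*3^(1/4)*c/2) + C4*cos(sqrt(2)*3^(1/4)*c/2))*exp(sqrt(2)*3^(1/4)*c/2)


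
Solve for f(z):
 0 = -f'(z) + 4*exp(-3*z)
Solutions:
 f(z) = C1 - 4*exp(-3*z)/3


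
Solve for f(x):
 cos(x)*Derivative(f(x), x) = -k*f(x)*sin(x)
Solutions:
 f(x) = C1*exp(k*log(cos(x)))


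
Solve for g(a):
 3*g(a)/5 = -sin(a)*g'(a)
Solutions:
 g(a) = C1*(cos(a) + 1)^(3/10)/(cos(a) - 1)^(3/10)


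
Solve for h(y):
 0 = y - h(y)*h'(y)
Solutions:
 h(y) = -sqrt(C1 + y^2)
 h(y) = sqrt(C1 + y^2)


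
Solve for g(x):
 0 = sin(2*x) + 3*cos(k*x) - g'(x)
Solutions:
 g(x) = C1 - cos(2*x)/2 + 3*sin(k*x)/k


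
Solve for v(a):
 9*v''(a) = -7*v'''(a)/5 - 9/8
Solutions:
 v(a) = C1 + C2*a + C3*exp(-45*a/7) - a^2/16


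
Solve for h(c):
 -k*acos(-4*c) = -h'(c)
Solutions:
 h(c) = C1 + k*(c*acos(-4*c) + sqrt(1 - 16*c^2)/4)


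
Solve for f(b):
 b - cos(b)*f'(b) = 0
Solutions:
 f(b) = C1 + Integral(b/cos(b), b)


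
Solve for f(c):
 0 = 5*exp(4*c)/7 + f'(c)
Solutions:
 f(c) = C1 - 5*exp(4*c)/28


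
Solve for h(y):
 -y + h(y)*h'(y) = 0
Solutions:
 h(y) = -sqrt(C1 + y^2)
 h(y) = sqrt(C1 + y^2)


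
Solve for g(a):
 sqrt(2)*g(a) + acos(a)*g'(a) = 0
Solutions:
 g(a) = C1*exp(-sqrt(2)*Integral(1/acos(a), a))


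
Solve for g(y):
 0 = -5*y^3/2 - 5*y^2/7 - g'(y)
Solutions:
 g(y) = C1 - 5*y^4/8 - 5*y^3/21


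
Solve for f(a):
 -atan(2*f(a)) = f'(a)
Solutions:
 Integral(1/atan(2*_y), (_y, f(a))) = C1 - a


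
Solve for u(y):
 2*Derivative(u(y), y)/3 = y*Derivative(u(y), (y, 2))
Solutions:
 u(y) = C1 + C2*y^(5/3)


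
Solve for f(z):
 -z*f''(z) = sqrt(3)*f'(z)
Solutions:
 f(z) = C1 + C2*z^(1 - sqrt(3))


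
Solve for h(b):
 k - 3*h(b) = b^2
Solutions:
 h(b) = -b^2/3 + k/3


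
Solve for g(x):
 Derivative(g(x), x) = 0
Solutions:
 g(x) = C1


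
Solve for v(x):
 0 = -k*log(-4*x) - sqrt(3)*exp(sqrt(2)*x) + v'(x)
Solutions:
 v(x) = C1 + k*x*log(-x) + k*x*(-1 + 2*log(2)) + sqrt(6)*exp(sqrt(2)*x)/2


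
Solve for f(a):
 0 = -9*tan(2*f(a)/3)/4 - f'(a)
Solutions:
 f(a) = -3*asin(C1*exp(-3*a/2))/2 + 3*pi/2
 f(a) = 3*asin(C1*exp(-3*a/2))/2


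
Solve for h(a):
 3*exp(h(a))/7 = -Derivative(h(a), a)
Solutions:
 h(a) = log(1/(C1 + 3*a)) + log(7)


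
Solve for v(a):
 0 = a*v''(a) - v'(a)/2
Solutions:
 v(a) = C1 + C2*a^(3/2)


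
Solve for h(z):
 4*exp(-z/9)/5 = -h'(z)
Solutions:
 h(z) = C1 + 36*exp(-z/9)/5


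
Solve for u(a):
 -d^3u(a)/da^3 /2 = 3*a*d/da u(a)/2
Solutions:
 u(a) = C1 + Integral(C2*airyai(-3^(1/3)*a) + C3*airybi(-3^(1/3)*a), a)


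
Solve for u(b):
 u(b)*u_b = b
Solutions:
 u(b) = -sqrt(C1 + b^2)
 u(b) = sqrt(C1 + b^2)


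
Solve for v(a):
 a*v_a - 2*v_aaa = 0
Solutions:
 v(a) = C1 + Integral(C2*airyai(2^(2/3)*a/2) + C3*airybi(2^(2/3)*a/2), a)


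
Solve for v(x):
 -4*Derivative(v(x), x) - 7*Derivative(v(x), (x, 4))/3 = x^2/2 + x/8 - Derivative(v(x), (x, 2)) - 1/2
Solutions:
 v(x) = C1 + C2*exp(7^(1/3)*x*(7^(1/3)/(sqrt(1757) + 42)^(1/3) + (sqrt(1757) + 42)^(1/3))/14)*sin(sqrt(3)*7^(1/3)*x*(-(sqrt(1757) + 42)^(1/3) + 7^(1/3)/(sqrt(1757) + 42)^(1/3))/14) + C3*exp(7^(1/3)*x*(7^(1/3)/(sqrt(1757) + 42)^(1/3) + (sqrt(1757) + 42)^(1/3))/14)*cos(sqrt(3)*7^(1/3)*x*(-(sqrt(1757) + 42)^(1/3) + 7^(1/3)/(sqrt(1757) + 42)^(1/3))/14) + C4*exp(-7^(1/3)*x*(7^(1/3)/(sqrt(1757) + 42)^(1/3) + (sqrt(1757) + 42)^(1/3))/7) - x^3/24 - 3*x^2/64 + 13*x/128


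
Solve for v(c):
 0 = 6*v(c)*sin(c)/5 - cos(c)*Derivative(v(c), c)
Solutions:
 v(c) = C1/cos(c)^(6/5)


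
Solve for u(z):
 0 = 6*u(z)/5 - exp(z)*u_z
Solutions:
 u(z) = C1*exp(-6*exp(-z)/5)


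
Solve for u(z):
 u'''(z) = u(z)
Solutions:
 u(z) = C3*exp(z) + (C1*sin(sqrt(3)*z/2) + C2*cos(sqrt(3)*z/2))*exp(-z/2)


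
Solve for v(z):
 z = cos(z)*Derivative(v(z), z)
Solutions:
 v(z) = C1 + Integral(z/cos(z), z)


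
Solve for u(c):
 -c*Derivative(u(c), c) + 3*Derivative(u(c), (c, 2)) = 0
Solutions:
 u(c) = C1 + C2*erfi(sqrt(6)*c/6)


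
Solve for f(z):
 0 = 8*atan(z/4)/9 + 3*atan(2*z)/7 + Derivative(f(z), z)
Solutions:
 f(z) = C1 - 8*z*atan(z/4)/9 - 3*z*atan(2*z)/7 + 16*log(z^2 + 16)/9 + 3*log(4*z^2 + 1)/28


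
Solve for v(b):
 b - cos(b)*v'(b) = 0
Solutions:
 v(b) = C1 + Integral(b/cos(b), b)


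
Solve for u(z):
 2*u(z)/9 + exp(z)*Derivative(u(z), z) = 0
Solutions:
 u(z) = C1*exp(2*exp(-z)/9)


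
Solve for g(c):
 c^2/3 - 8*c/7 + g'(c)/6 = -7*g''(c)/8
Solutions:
 g(c) = C1 + C2*exp(-4*c/21) - 2*c^3/3 + 195*c^2/14 - 585*c/4


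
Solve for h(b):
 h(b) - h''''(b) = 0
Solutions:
 h(b) = C1*exp(-b) + C2*exp(b) + C3*sin(b) + C4*cos(b)


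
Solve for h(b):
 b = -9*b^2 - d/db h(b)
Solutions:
 h(b) = C1 - 3*b^3 - b^2/2


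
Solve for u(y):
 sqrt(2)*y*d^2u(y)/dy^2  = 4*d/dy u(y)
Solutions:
 u(y) = C1 + C2*y^(1 + 2*sqrt(2))


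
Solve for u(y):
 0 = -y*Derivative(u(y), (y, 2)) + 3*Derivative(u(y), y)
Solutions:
 u(y) = C1 + C2*y^4


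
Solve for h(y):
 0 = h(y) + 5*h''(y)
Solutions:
 h(y) = C1*sin(sqrt(5)*y/5) + C2*cos(sqrt(5)*y/5)


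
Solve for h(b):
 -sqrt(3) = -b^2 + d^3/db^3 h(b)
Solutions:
 h(b) = C1 + C2*b + C3*b^2 + b^5/60 - sqrt(3)*b^3/6


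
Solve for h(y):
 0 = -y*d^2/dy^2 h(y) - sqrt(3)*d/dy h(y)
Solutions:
 h(y) = C1 + C2*y^(1 - sqrt(3))


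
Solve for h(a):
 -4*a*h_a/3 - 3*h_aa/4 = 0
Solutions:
 h(a) = C1 + C2*erf(2*sqrt(2)*a/3)


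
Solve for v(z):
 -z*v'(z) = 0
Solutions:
 v(z) = C1


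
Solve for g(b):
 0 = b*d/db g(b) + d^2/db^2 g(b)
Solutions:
 g(b) = C1 + C2*erf(sqrt(2)*b/2)


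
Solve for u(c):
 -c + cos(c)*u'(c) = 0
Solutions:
 u(c) = C1 + Integral(c/cos(c), c)


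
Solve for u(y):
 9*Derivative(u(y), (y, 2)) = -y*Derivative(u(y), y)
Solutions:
 u(y) = C1 + C2*erf(sqrt(2)*y/6)


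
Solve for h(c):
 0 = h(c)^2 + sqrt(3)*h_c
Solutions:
 h(c) = 3/(C1 + sqrt(3)*c)


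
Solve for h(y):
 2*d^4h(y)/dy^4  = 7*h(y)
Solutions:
 h(y) = C1*exp(-2^(3/4)*7^(1/4)*y/2) + C2*exp(2^(3/4)*7^(1/4)*y/2) + C3*sin(2^(3/4)*7^(1/4)*y/2) + C4*cos(2^(3/4)*7^(1/4)*y/2)


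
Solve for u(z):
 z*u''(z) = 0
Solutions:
 u(z) = C1 + C2*z


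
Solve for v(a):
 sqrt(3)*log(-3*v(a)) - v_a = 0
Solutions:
 -sqrt(3)*Integral(1/(log(-_y) + log(3)), (_y, v(a)))/3 = C1 - a


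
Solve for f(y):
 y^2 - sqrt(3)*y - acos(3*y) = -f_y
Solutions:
 f(y) = C1 - y^3/3 + sqrt(3)*y^2/2 + y*acos(3*y) - sqrt(1 - 9*y^2)/3


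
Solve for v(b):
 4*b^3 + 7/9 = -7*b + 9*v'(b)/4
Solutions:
 v(b) = C1 + 4*b^4/9 + 14*b^2/9 + 28*b/81


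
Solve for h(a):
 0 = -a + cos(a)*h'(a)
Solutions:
 h(a) = C1 + Integral(a/cos(a), a)


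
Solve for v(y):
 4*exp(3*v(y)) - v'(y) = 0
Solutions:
 v(y) = log(-1/(C1 + 12*y))/3
 v(y) = log((-1/(C1 + 4*y))^(1/3)*(-3^(2/3) - 3*3^(1/6)*I)/6)
 v(y) = log((-1/(C1 + 4*y))^(1/3)*(-3^(2/3) + 3*3^(1/6)*I)/6)


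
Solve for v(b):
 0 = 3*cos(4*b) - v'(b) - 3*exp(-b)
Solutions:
 v(b) = C1 + 3*sin(4*b)/4 + 3*exp(-b)


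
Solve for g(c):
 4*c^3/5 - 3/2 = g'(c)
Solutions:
 g(c) = C1 + c^4/5 - 3*c/2


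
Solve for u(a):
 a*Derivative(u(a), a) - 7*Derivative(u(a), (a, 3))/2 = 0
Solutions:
 u(a) = C1 + Integral(C2*airyai(2^(1/3)*7^(2/3)*a/7) + C3*airybi(2^(1/3)*7^(2/3)*a/7), a)


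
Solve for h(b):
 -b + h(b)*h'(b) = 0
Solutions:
 h(b) = -sqrt(C1 + b^2)
 h(b) = sqrt(C1 + b^2)


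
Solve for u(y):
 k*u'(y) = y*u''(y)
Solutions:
 u(y) = C1 + y^(re(k) + 1)*(C2*sin(log(y)*Abs(im(k))) + C3*cos(log(y)*im(k)))


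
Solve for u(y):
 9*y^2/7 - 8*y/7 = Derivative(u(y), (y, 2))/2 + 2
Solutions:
 u(y) = C1 + C2*y + 3*y^4/14 - 8*y^3/21 - 2*y^2


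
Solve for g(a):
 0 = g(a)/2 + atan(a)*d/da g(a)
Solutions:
 g(a) = C1*exp(-Integral(1/atan(a), a)/2)


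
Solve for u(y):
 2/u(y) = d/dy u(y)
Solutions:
 u(y) = -sqrt(C1 + 4*y)
 u(y) = sqrt(C1 + 4*y)


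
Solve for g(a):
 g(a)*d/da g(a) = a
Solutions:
 g(a) = -sqrt(C1 + a^2)
 g(a) = sqrt(C1 + a^2)


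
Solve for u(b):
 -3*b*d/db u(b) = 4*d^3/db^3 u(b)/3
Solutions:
 u(b) = C1 + Integral(C2*airyai(-2^(1/3)*3^(2/3)*b/2) + C3*airybi(-2^(1/3)*3^(2/3)*b/2), b)


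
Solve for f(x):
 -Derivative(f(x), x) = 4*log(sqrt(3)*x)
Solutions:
 f(x) = C1 - 4*x*log(x) - x*log(9) + 4*x


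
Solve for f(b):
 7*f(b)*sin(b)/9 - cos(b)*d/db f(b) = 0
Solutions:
 f(b) = C1/cos(b)^(7/9)


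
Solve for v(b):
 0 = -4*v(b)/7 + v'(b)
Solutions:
 v(b) = C1*exp(4*b/7)


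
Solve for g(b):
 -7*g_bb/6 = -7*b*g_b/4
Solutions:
 g(b) = C1 + C2*erfi(sqrt(3)*b/2)


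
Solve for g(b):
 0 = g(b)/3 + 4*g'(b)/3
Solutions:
 g(b) = C1*exp(-b/4)


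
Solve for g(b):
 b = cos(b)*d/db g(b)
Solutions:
 g(b) = C1 + Integral(b/cos(b), b)


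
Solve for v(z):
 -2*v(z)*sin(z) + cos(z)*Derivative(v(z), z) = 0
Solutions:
 v(z) = C1/cos(z)^2


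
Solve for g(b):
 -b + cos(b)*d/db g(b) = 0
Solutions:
 g(b) = C1 + Integral(b/cos(b), b)


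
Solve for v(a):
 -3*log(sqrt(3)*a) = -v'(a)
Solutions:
 v(a) = C1 + 3*a*log(a) - 3*a + 3*a*log(3)/2


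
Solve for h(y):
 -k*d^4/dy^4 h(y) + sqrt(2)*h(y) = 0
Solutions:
 h(y) = C1*exp(-2^(1/8)*y*(1/k)^(1/4)) + C2*exp(2^(1/8)*y*(1/k)^(1/4)) + C3*exp(-2^(1/8)*I*y*(1/k)^(1/4)) + C4*exp(2^(1/8)*I*y*(1/k)^(1/4))


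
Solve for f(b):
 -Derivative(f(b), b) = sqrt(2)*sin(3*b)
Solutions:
 f(b) = C1 + sqrt(2)*cos(3*b)/3


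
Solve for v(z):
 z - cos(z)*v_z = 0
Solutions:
 v(z) = C1 + Integral(z/cos(z), z)


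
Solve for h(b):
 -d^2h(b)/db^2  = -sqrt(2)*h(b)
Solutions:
 h(b) = C1*exp(-2^(1/4)*b) + C2*exp(2^(1/4)*b)


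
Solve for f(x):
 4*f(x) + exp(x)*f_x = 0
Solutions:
 f(x) = C1*exp(4*exp(-x))


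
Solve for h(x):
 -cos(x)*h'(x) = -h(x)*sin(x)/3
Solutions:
 h(x) = C1/cos(x)^(1/3)


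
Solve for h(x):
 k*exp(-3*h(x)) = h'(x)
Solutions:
 h(x) = log(C1 + 3*k*x)/3
 h(x) = log((-3^(1/3) - 3^(5/6)*I)*(C1 + k*x)^(1/3)/2)
 h(x) = log((-3^(1/3) + 3^(5/6)*I)*(C1 + k*x)^(1/3)/2)


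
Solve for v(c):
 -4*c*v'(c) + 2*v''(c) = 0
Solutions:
 v(c) = C1 + C2*erfi(c)


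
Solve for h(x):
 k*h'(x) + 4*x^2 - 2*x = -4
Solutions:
 h(x) = C1 - 4*x^3/(3*k) + x^2/k - 4*x/k


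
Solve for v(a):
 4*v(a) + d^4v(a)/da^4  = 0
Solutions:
 v(a) = (C1*sin(a) + C2*cos(a))*exp(-a) + (C3*sin(a) + C4*cos(a))*exp(a)


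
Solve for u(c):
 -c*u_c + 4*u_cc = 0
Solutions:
 u(c) = C1 + C2*erfi(sqrt(2)*c/4)


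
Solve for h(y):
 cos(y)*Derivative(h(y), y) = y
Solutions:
 h(y) = C1 + Integral(y/cos(y), y)


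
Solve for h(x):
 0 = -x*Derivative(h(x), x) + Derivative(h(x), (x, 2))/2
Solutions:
 h(x) = C1 + C2*erfi(x)


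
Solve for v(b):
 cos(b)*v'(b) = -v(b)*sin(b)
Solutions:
 v(b) = C1*cos(b)


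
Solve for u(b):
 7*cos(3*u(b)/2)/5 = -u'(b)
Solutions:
 7*b/5 - log(sin(3*u(b)/2) - 1)/3 + log(sin(3*u(b)/2) + 1)/3 = C1


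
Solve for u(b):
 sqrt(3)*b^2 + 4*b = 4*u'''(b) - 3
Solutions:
 u(b) = C1 + C2*b + C3*b^2 + sqrt(3)*b^5/240 + b^4/24 + b^3/8


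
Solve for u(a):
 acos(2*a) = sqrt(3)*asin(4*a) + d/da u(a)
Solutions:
 u(a) = C1 + a*acos(2*a) - sqrt(1 - 4*a^2)/2 - sqrt(3)*(a*asin(4*a) + sqrt(1 - 16*a^2)/4)


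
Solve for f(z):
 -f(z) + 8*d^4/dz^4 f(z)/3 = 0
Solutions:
 f(z) = C1*exp(-6^(1/4)*z/2) + C2*exp(6^(1/4)*z/2) + C3*sin(6^(1/4)*z/2) + C4*cos(6^(1/4)*z/2)


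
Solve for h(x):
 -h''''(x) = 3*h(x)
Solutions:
 h(x) = (C1*sin(sqrt(2)*3^(1/4)*x/2) + C2*cos(sqrt(2)*3^(1/4)*x/2))*exp(-sqrt(2)*3^(1/4)*x/2) + (C3*sin(sqrt(2)*3^(1/4)*x/2) + C4*cos(sqrt(2)*3^(1/4)*x/2))*exp(sqrt(2)*3^(1/4)*x/2)


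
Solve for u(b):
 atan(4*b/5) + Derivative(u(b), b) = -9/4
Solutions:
 u(b) = C1 - b*atan(4*b/5) - 9*b/4 + 5*log(16*b^2 + 25)/8


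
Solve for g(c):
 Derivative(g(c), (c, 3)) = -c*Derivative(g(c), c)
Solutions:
 g(c) = C1 + Integral(C2*airyai(-c) + C3*airybi(-c), c)


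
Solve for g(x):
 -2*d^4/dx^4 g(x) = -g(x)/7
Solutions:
 g(x) = C1*exp(-14^(3/4)*x/14) + C2*exp(14^(3/4)*x/14) + C3*sin(14^(3/4)*x/14) + C4*cos(14^(3/4)*x/14)


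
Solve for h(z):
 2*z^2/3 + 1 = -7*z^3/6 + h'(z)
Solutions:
 h(z) = C1 + 7*z^4/24 + 2*z^3/9 + z


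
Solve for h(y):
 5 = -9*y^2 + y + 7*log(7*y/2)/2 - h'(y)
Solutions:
 h(y) = C1 - 3*y^3 + y^2/2 + 7*y*log(y)/2 - 17*y/2 - 4*y*log(2) + y*log(14)/2 + 3*y*log(7)


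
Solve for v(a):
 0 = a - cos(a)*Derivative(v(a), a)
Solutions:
 v(a) = C1 + Integral(a/cos(a), a)


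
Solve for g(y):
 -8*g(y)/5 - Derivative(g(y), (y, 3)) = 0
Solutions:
 g(y) = C3*exp(-2*5^(2/3)*y/5) + (C1*sin(sqrt(3)*5^(2/3)*y/5) + C2*cos(sqrt(3)*5^(2/3)*y/5))*exp(5^(2/3)*y/5)


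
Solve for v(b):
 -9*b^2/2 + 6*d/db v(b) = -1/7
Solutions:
 v(b) = C1 + b^3/4 - b/42


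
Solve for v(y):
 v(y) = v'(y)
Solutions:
 v(y) = C1*exp(y)


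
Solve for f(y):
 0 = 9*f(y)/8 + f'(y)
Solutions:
 f(y) = C1*exp(-9*y/8)


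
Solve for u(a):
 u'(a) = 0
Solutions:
 u(a) = C1


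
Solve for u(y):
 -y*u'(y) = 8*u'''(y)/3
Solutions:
 u(y) = C1 + Integral(C2*airyai(-3^(1/3)*y/2) + C3*airybi(-3^(1/3)*y/2), y)


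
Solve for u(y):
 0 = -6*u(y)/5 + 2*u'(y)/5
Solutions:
 u(y) = C1*exp(3*y)


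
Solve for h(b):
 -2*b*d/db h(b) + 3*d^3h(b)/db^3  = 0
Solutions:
 h(b) = C1 + Integral(C2*airyai(2^(1/3)*3^(2/3)*b/3) + C3*airybi(2^(1/3)*3^(2/3)*b/3), b)


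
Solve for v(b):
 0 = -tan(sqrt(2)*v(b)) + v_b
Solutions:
 v(b) = sqrt(2)*(pi - asin(C1*exp(sqrt(2)*b)))/2
 v(b) = sqrt(2)*asin(C1*exp(sqrt(2)*b))/2


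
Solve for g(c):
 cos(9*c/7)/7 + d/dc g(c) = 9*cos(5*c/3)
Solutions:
 g(c) = C1 - sin(9*c/7)/9 + 27*sin(5*c/3)/5


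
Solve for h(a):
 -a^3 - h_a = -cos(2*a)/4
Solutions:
 h(a) = C1 - a^4/4 + sin(2*a)/8


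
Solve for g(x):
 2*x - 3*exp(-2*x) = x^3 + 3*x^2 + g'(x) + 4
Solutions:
 g(x) = C1 - x^4/4 - x^3 + x^2 - 4*x + 3*exp(-2*x)/2


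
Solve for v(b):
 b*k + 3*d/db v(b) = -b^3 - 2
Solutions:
 v(b) = C1 - b^4/12 - b^2*k/6 - 2*b/3


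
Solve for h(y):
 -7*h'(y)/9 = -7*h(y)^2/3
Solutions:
 h(y) = -1/(C1 + 3*y)


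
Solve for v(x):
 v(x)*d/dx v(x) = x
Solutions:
 v(x) = -sqrt(C1 + x^2)
 v(x) = sqrt(C1 + x^2)


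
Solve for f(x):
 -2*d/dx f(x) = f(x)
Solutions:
 f(x) = C1*exp(-x/2)


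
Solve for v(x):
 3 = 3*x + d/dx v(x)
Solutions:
 v(x) = C1 - 3*x^2/2 + 3*x


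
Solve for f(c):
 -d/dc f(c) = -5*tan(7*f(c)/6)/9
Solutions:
 f(c) = -6*asin(C1*exp(35*c/54))/7 + 6*pi/7
 f(c) = 6*asin(C1*exp(35*c/54))/7


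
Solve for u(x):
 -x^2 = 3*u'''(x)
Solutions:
 u(x) = C1 + C2*x + C3*x^2 - x^5/180


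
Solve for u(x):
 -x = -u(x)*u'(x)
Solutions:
 u(x) = -sqrt(C1 + x^2)
 u(x) = sqrt(C1 + x^2)


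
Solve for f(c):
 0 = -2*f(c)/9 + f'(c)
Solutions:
 f(c) = C1*exp(2*c/9)


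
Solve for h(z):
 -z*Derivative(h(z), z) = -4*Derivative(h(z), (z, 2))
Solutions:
 h(z) = C1 + C2*erfi(sqrt(2)*z/4)


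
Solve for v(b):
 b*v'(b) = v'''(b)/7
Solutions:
 v(b) = C1 + Integral(C2*airyai(7^(1/3)*b) + C3*airybi(7^(1/3)*b), b)


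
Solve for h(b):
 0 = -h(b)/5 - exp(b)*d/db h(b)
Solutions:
 h(b) = C1*exp(exp(-b)/5)


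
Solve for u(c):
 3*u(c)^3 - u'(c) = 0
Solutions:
 u(c) = -sqrt(2)*sqrt(-1/(C1 + 3*c))/2
 u(c) = sqrt(2)*sqrt(-1/(C1 + 3*c))/2


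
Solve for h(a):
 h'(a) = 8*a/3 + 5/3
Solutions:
 h(a) = C1 + 4*a^2/3 + 5*a/3


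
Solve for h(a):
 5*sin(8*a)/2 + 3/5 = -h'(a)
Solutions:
 h(a) = C1 - 3*a/5 + 5*cos(8*a)/16


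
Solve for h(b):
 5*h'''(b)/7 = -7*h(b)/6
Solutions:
 h(b) = C3*exp(-210^(2/3)*b/30) + (C1*sin(3^(1/6)*70^(2/3)*b/20) + C2*cos(3^(1/6)*70^(2/3)*b/20))*exp(210^(2/3)*b/60)


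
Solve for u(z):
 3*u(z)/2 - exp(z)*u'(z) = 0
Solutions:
 u(z) = C1*exp(-3*exp(-z)/2)


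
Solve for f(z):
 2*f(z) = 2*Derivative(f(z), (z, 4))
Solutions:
 f(z) = C1*exp(-z) + C2*exp(z) + C3*sin(z) + C4*cos(z)


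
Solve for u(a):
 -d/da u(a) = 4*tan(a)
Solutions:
 u(a) = C1 + 4*log(cos(a))


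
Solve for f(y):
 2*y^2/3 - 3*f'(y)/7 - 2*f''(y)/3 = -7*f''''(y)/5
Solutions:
 f(y) = C1 + C2*exp(-y*(4*5^(2/3)*98^(1/3)/(sqrt(5441) + 81)^(1/3) + 140^(1/3)*(sqrt(5441) + 81)^(1/3))/84)*sin(sqrt(3)*y*(-140^(1/3)*(sqrt(5441) + 81)^(1/3) + 4*5^(2/3)*98^(1/3)/(sqrt(5441) + 81)^(1/3))/84) + C3*exp(-y*(4*5^(2/3)*98^(1/3)/(sqrt(5441) + 81)^(1/3) + 140^(1/3)*(sqrt(5441) + 81)^(1/3))/84)*cos(sqrt(3)*y*(-140^(1/3)*(sqrt(5441) + 81)^(1/3) + 4*5^(2/3)*98^(1/3)/(sqrt(5441) + 81)^(1/3))/84) + C4*exp(y*(4*5^(2/3)*98^(1/3)/(sqrt(5441) + 81)^(1/3) + 140^(1/3)*(sqrt(5441) + 81)^(1/3))/42) + 14*y^3/27 - 196*y^2/81 + 5488*y/729
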